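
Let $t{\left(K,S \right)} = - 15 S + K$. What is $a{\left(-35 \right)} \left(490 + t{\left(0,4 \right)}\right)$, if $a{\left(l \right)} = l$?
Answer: $-15050$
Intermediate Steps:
$t{\left(K,S \right)} = K - 15 S$
$a{\left(-35 \right)} \left(490 + t{\left(0,4 \right)}\right) = - 35 \left(490 + \left(0 - 60\right)\right) = - 35 \left(490 - 60\right) = \left(-35\right) 430 = -15050$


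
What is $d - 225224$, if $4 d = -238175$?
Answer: $- \frac{1139071}{4} \approx -2.8477 \cdot 10^{5}$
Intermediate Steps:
$d = - \frac{238175}{4}$ ($d = \frac{1}{4} \left(-238175\right) = - \frac{238175}{4} \approx -59544.0$)
$d - 225224 = - \frac{238175}{4} - 225224 = - \frac{1139071}{4}$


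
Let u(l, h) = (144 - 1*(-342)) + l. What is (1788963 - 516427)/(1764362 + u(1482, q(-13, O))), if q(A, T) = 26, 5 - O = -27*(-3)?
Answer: 636268/883165 ≈ 0.72044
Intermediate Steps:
O = -76 (O = 5 - (-27)*(-3) = 5 - 1*81 = 5 - 81 = -76)
u(l, h) = 486 + l (u(l, h) = (144 + 342) + l = 486 + l)
(1788963 - 516427)/(1764362 + u(1482, q(-13, O))) = (1788963 - 516427)/(1764362 + (486 + 1482)) = 1272536/(1764362 + 1968) = 1272536/1766330 = 1272536*(1/1766330) = 636268/883165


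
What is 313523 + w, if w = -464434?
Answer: -150911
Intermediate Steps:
313523 + w = 313523 - 464434 = -150911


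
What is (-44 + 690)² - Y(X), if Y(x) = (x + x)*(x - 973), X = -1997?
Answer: -11444864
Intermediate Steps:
Y(x) = 2*x*(-973 + x) (Y(x) = (2*x)*(-973 + x) = 2*x*(-973 + x))
(-44 + 690)² - Y(X) = (-44 + 690)² - 2*(-1997)*(-973 - 1997) = 646² - 2*(-1997)*(-2970) = 417316 - 1*11862180 = 417316 - 11862180 = -11444864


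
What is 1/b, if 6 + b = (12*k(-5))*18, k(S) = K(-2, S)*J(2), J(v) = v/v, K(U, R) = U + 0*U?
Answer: -1/438 ≈ -0.0022831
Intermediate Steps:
K(U, R) = U (K(U, R) = U + 0 = U)
J(v) = 1
k(S) = -2 (k(S) = -2*1 = -2)
b = -438 (b = -6 + (12*(-2))*18 = -6 - 24*18 = -6 - 432 = -438)
1/b = 1/(-438) = -1/438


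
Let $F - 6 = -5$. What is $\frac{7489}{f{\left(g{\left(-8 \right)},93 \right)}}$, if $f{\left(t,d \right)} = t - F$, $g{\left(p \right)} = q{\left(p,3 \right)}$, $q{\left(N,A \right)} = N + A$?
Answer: $- \frac{7489}{6} \approx -1248.2$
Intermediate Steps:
$F = 1$ ($F = 6 - 5 = 1$)
$q{\left(N,A \right)} = A + N$
$g{\left(p \right)} = 3 + p$
$f{\left(t,d \right)} = -1 + t$ ($f{\left(t,d \right)} = t - 1 = -1 + t$)
$\frac{7489}{f{\left(g{\left(-8 \right)},93 \right)}} = \frac{7489}{-1 + \left(3 - 8\right)} = \frac{7489}{-1 - 5} = \frac{7489}{-6} = 7489 \left(- \frac{1}{6}\right) = - \frac{7489}{6}$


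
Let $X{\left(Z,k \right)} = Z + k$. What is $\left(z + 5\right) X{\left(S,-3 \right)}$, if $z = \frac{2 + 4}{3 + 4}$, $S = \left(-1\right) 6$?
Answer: $- \frac{369}{7} \approx -52.714$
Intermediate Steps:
$S = -6$
$z = \frac{6}{7} \approx 0.85714$
$\left(z + 5\right) X{\left(S,-3 \right)} = \left(\frac{6}{7} + 5\right) \left(-6 - 3\right) = \frac{41}{7} \left(-9\right) = - \frac{369}{7}$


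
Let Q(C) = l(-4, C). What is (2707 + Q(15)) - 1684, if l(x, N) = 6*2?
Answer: 1035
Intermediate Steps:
l(x, N) = 12
Q(C) = 12
(2707 + Q(15)) - 1684 = (2707 + 12) - 1684 = 2719 - 1684 = 1035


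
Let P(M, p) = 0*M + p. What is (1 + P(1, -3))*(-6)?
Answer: 12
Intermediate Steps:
P(M, p) = p (P(M, p) = 0 + p = p)
(1 + P(1, -3))*(-6) = (1 - 3)*(-6) = -2*(-6) = 12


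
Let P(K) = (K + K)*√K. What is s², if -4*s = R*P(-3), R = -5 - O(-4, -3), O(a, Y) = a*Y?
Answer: -7803/4 ≈ -1950.8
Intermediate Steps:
P(K) = 2*K^(3/2) (P(K) = (2*K)*√K = 2*K^(3/2))
O(a, Y) = Y*a
R = -17 (R = -5 - (-3)*(-4) = -5 - 1*12 = -5 - 12 = -17)
s = -51*I*√3/2 (s = -(-17)*2*(-3)^(3/2)/4 = -(-17)*2*(-3*I*√3)/4 = -(-17)*(-6*I*√3)/4 = -51*I*√3/2 ≈ -44.167*I)
s² = (-51*I*√3/2)² = -7803/4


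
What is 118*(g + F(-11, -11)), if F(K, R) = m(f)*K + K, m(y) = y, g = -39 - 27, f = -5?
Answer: -2596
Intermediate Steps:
g = -66
F(K, R) = -4*K (F(K, R) = -5*K + K = -4*K)
118*(g + F(-11, -11)) = 118*(-66 - 4*(-11)) = 118*(-66 + 44) = 118*(-22) = -2596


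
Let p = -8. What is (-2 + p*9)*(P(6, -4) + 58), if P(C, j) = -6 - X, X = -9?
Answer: -4514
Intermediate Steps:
P(C, j) = 3 (P(C, j) = -6 - 1*(-9) = -6 + 9 = 3)
(-2 + p*9)*(P(6, -4) + 58) = (-2 - 8*9)*(3 + 58) = (-2 - 72)*61 = -74*61 = -4514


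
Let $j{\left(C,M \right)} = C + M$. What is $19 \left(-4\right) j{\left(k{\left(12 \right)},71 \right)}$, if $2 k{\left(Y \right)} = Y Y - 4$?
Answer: $-10716$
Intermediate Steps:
$k{\left(Y \right)} = -2 + \frac{Y^{2}}{2}$ ($k{\left(Y \right)} = \frac{Y Y - 4}{2} = \frac{Y^{2} - 4}{2} = \frac{-4 + Y^{2}}{2} = -2 + \frac{Y^{2}}{2}$)
$19 \left(-4\right) j{\left(k{\left(12 \right)},71 \right)} = 19 \left(-4\right) \left(\left(-2 + \frac{12^{2}}{2}\right) + 71\right) = - 76 \left(\left(-2 + \frac{1}{2} \cdot 144\right) + 71\right) = - 76 \left(\left(-2 + 72\right) + 71\right) = - 76 \left(70 + 71\right) = \left(-76\right) 141 = -10716$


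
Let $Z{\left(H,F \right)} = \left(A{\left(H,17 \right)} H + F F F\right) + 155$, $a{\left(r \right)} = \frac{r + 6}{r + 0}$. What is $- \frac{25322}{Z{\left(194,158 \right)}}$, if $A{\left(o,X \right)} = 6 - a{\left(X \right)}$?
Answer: $- \frac{430474}{67071265} \approx -0.0064182$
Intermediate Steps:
$a{\left(r \right)} = \frac{6 + r}{r}$
$A{\left(o,X \right)} = 6 - \frac{6 + X}{X}$
$Z{\left(H,F \right)} = 155 + F^{3} + \frac{79 H}{17}$ ($Z{\left(H,F \right)} = \left(\left(5 - \frac{6}{17}\right) H + F F F\right) + 155 = \left(\left(5 - \frac{6}{17}\right) H + F^{2} F\right) + 155 = \left(\left(5 - \frac{6}{17}\right) H + F^{3}\right) + 155 = \left(\frac{79 H}{17} + F^{3}\right) + 155 = \left(F^{3} + \frac{79 H}{17}\right) + 155 = 155 + F^{3} + \frac{79 H}{17}$)
$- \frac{25322}{Z{\left(194,158 \right)}} = - \frac{25322}{155 + 158^{3} + \frac{79}{17} \cdot 194} = - \frac{25322}{155 + 3944312 + \frac{15326}{17}} = - \frac{25322}{\frac{67071265}{17}} = \left(-25322\right) \frac{17}{67071265} = - \frac{430474}{67071265}$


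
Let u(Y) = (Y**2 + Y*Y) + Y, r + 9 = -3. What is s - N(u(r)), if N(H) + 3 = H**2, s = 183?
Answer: -75990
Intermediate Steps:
r = -12 (r = -9 - 3 = -12)
u(Y) = Y + 2*Y**2 (u(Y) = (Y**2 + Y**2) + Y = 2*Y**2 + Y = Y + 2*Y**2)
N(H) = -3 + H**2
s - N(u(r)) = 183 - (-3 + (-12*(1 + 2*(-12)))**2) = 183 - (-3 + (-12*(1 - 24))**2) = 183 - (-3 + (-12*(-23))**2) = 183 - (-3 + 276**2) = 183 - (-3 + 76176) = 183 - 1*76173 = 183 - 76173 = -75990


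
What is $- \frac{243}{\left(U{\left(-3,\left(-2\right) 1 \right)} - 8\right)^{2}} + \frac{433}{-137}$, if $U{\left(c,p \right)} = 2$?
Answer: $- \frac{5431}{548} \approx -9.9106$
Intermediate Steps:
$- \frac{243}{\left(U{\left(-3,\left(-2\right) 1 \right)} - 8\right)^{2}} + \frac{433}{-137} = - \frac{243}{\left(2 - 8\right)^{2}} + \frac{433}{-137} = - \frac{243}{\left(-6\right)^{2}} + 433 \left(- \frac{1}{137}\right) = - \frac{243}{36} - \frac{433}{137} = \left(-243\right) \frac{1}{36} - \frac{433}{137} = - \frac{27}{4} - \frac{433}{137} = - \frac{5431}{548}$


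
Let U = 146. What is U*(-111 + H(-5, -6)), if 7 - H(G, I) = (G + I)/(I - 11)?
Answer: -259734/17 ≈ -15278.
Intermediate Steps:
H(G, I) = 7 - (G + I)/(-11 + I) (H(G, I) = 7 - (G + I)/(I - 11) = 7 - (G + I)/(-11 + I))
U*(-111 + H(-5, -6)) = 146*(-111 + (-77 - 1*(-5) + 6*(-6))/(-11 - 6)) = 146*(-111 + (-77 + 5 - 36)/(-17)) = 146*(-111 - 1/17*(-108)) = 146*(-111 + 108/17) = 146*(-1779/17) = -259734/17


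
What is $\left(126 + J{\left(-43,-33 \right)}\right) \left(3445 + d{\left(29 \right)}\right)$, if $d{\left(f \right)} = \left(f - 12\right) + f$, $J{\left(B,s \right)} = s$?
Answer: $324663$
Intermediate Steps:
$d{\left(f \right)} = -12 + 2 f$ ($d{\left(f \right)} = \left(-12 + f\right) + f = -12 + 2 f$)
$\left(126 + J{\left(-43,-33 \right)}\right) \left(3445 + d{\left(29 \right)}\right) = \left(126 - 33\right) \left(3445 + \left(-12 + 2 \cdot 29\right)\right) = 93 \left(3445 + \left(-12 + 58\right)\right) = 93 \left(3445 + 46\right) = 93 \cdot 3491 = 324663$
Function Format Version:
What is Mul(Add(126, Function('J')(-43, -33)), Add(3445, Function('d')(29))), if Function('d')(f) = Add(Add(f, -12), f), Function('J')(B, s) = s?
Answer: 324663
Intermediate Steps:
Function('d')(f) = Add(-12, Mul(2, f)) (Function('d')(f) = Add(Add(-12, f), f) = Add(-12, Mul(2, f)))
Mul(Add(126, Function('J')(-43, -33)), Add(3445, Function('d')(29))) = Mul(Add(126, -33), Add(3445, Add(-12, Mul(2, 29)))) = Mul(93, Add(3445, Add(-12, 58))) = Mul(93, Add(3445, 46)) = Mul(93, 3491) = 324663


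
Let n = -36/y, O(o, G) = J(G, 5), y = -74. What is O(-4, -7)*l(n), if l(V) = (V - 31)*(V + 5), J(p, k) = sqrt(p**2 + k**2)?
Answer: -229187*sqrt(74)/1369 ≈ -1440.1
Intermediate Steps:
J(p, k) = sqrt(k**2 + p**2)
O(o, G) = sqrt(25 + G**2) (O(o, G) = sqrt(5**2 + G**2) = sqrt(25 + G**2))
n = 18/37 (n = -36/(-74) = -36*(-1/74) = 18/37 ≈ 0.48649)
l(V) = (-31 + V)*(5 + V)
O(-4, -7)*l(n) = sqrt(25 + (-7)**2)*(-155 + (18/37)**2 - 26*18/37) = sqrt(25 + 49)*(-155 + 324/1369 - 468/37) = sqrt(74)*(-229187/1369) = -229187*sqrt(74)/1369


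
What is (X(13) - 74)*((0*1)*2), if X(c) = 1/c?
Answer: 0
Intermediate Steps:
(X(13) - 74)*((0*1)*2) = (1/13 - 74)*((0*1)*2) = (1/13 - 74)*(0*2) = -961/13*0 = 0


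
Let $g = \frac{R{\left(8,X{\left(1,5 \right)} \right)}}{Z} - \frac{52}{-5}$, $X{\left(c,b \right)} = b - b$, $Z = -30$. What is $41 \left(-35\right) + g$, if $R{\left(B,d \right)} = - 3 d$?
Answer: $- \frac{7123}{5} \approx -1424.6$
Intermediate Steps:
$X{\left(c,b \right)} = 0$
$g = \frac{52}{5}$ ($g = \frac{\left(-3\right) 0}{-30} - \frac{52}{-5} = 0 \left(- \frac{1}{30}\right) - - \frac{52}{5} = 0 + \frac{52}{5} = \frac{52}{5} \approx 10.4$)
$41 \left(-35\right) + g = 41 \left(-35\right) + \frac{52}{5} = -1435 + \frac{52}{5} = - \frac{7123}{5}$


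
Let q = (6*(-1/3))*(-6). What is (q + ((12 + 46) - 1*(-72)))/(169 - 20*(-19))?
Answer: 142/549 ≈ 0.25865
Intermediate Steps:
q = 12 (q = (6*(-1*⅓))*(-6) = (6*(-⅓))*(-6) = -2*(-6) = 12)
(q + ((12 + 46) - 1*(-72)))/(169 - 20*(-19)) = (12 + ((12 + 46) - 1*(-72)))/(169 - 20*(-19)) = (12 + (58 + 72))/(169 + 380) = (12 + 130)/549 = 142*(1/549) = 142/549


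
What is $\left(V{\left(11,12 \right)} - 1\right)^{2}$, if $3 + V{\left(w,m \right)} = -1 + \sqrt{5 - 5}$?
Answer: $25$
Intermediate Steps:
$V{\left(w,m \right)} = -4$ ($V{\left(w,m \right)} = -3 - \left(1 - \sqrt{5 - 5}\right) = -3 - \left(1 - \sqrt{0}\right) = -3 + \left(-1 + 0\right) = -3 - 1 = -4$)
$\left(V{\left(11,12 \right)} - 1\right)^{2} = \left(-4 - 1\right)^{2} = \left(-5\right)^{2} = 25$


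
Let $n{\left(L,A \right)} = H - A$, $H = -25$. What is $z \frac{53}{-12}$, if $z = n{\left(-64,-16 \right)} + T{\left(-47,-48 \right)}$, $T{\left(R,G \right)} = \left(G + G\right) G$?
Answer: $- \frac{81249}{4} \approx -20312.0$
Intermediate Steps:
$T{\left(R,G \right)} = 2 G^{2}$ ($T{\left(R,G \right)} = 2 G G = 2 G^{2}$)
$n{\left(L,A \right)} = -25 - A$
$z = 4599$ ($z = \left(-25 - -16\right) + 2 \left(-48\right)^{2} = \left(-25 + 16\right) + 2 \cdot 2304 = -9 + 4608 = 4599$)
$z \frac{53}{-12} = 4599 \frac{53}{-12} = 4599 \cdot 53 \left(- \frac{1}{12}\right) = 4599 \left(- \frac{53}{12}\right) = - \frac{81249}{4}$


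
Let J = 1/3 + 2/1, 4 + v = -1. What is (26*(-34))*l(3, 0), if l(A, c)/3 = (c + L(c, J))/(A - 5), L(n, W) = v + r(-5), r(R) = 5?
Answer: 0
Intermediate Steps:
v = -5 (v = -4 - 1 = -5)
J = 7/3 (J = 1*(⅓) + 2*1 = ⅓ + 2 = 7/3 ≈ 2.3333)
L(n, W) = 0 (L(n, W) = -5 + 5 = 0)
l(A, c) = 3*c/(-5 + A) (l(A, c) = 3*((c + 0)/(A - 5)) = 3*(c/(-5 + A)) = 3*c/(-5 + A))
(26*(-34))*l(3, 0) = (26*(-34))*(3*0/(-5 + 3)) = -2652*0/(-2) = -2652*0*(-1)/2 = -884*0 = 0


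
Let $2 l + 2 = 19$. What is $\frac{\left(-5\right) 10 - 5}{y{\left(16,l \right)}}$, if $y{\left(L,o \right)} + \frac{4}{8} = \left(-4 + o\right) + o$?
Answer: $- \frac{22}{5} \approx -4.4$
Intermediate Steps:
$l = \frac{17}{2}$ ($l = -1 + \frac{1}{2} \cdot 19 = -1 + \frac{19}{2} = \frac{17}{2} \approx 8.5$)
$y{\left(L,o \right)} = - \frac{9}{2} + 2 o$ ($y{\left(L,o \right)} = - \frac{1}{2} + \left(\left(-4 + o\right) + o\right) = - \frac{1}{2} + \left(-4 + 2 o\right) = - \frac{9}{2} + 2 o$)
$\frac{\left(-5\right) 10 - 5}{y{\left(16,l \right)}} = \frac{\left(-5\right) 10 - 5}{- \frac{9}{2} + 2 \cdot \frac{17}{2}} = \frac{-50 - 5}{- \frac{9}{2} + 17} = - \frac{55}{\frac{25}{2}} = \left(-55\right) \frac{2}{25} = - \frac{22}{5}$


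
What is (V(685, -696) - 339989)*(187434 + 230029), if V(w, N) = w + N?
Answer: -141937420000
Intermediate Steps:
V(w, N) = N + w
(V(685, -696) - 339989)*(187434 + 230029) = ((-696 + 685) - 339989)*(187434 + 230029) = (-11 - 339989)*417463 = -340000*417463 = -141937420000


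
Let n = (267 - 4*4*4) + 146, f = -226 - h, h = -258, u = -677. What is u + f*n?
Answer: 10491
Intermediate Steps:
f = 32 (f = -226 - 1*(-258) = -226 + 258 = 32)
n = 349 (n = (267 - 16*4) + 146 = (267 - 64) + 146 = 203 + 146 = 349)
u + f*n = -677 + 32*349 = -677 + 11168 = 10491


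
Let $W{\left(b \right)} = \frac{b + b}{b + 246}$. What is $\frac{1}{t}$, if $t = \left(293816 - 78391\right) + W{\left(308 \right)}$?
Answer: $\frac{277}{59673033} \approx 4.642 \cdot 10^{-6}$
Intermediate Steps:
$W{\left(b \right)} = \frac{2 b}{246 + b}$
$t = \frac{59673033}{277}$ ($t = \left(293816 - 78391\right) + 2 \cdot 308 \frac{1}{246 + 308} = 215425 + 2 \cdot 308 \cdot \frac{1}{554} = 215425 + \frac{308}{277} = \frac{59673033}{277} \approx 2.1543 \cdot 10^{5}$)
$\frac{1}{t} = \frac{1}{\frac{59673033}{277}} = \frac{277}{59673033}$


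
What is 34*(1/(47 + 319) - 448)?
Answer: -2787439/183 ≈ -15232.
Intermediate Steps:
34*(1/(47 + 319) - 448) = 34*(1/366 - 448) = 34*(-163967/366) = -2787439/183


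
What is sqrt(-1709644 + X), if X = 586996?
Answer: 2*I*sqrt(280662) ≈ 1059.6*I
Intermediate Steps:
sqrt(-1709644 + X) = sqrt(-1709644 + 586996) = sqrt(-1122648) = 2*I*sqrt(280662)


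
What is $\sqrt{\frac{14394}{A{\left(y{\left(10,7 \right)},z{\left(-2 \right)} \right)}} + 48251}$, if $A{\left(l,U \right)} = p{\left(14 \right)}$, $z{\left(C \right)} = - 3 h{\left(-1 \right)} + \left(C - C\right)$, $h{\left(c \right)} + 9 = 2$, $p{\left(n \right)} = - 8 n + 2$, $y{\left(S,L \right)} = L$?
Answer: $\frac{4 \sqrt{9097715}}{55} \approx 219.36$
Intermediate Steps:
$p{\left(n \right)} = 2 - 8 n$
$h{\left(c \right)} = -7$ ($h{\left(c \right)} = -9 + 2 = -7$)
$z{\left(C \right)} = 21$ ($z{\left(C \right)} = \left(-3\right) \left(-7\right) + \left(C - C\right) = 21 + 0 = 21$)
$A{\left(l,U \right)} = -110$ ($A{\left(l,U \right)} = 2 - 112 = -110$)
$\sqrt{\frac{14394}{A{\left(y{\left(10,7 \right)},z{\left(-2 \right)} \right)}} + 48251} = \sqrt{\frac{14394}{-110} + 48251} = \sqrt{14394 \left(- \frac{1}{110}\right) + 48251} = \sqrt{- \frac{7197}{55} + 48251} = \sqrt{\frac{2646608}{55}} = \frac{4 \sqrt{9097715}}{55}$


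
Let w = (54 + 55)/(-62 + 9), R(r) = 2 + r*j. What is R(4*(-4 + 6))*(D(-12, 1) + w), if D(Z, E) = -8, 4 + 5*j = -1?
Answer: 3198/53 ≈ 60.340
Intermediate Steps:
j = -1 (j = -4/5 + (1/5)*(-1) = -4/5 - 1/5 = -1)
R(r) = 2 - r (R(r) = 2 + r*(-1) = 2 - r)
w = -109/53 (w = 109/(-53) = 109*(-1/53) = -109/53 ≈ -2.0566)
R(4*(-4 + 6))*(D(-12, 1) + w) = (2 - 4*(-4 + 6))*(-8 - 109/53) = (2 - 4*2)*(-533/53) = (2 - 1*8)*(-533/53) = (2 - 8)*(-533/53) = -6*(-533/53) = 3198/53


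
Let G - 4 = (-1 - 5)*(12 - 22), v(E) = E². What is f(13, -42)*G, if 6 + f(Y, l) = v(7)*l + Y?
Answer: -131264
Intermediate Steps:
G = 64 (G = 4 + (-1 - 5)*(12 - 22) = 4 - 6*(-10) = 4 + 60 = 64)
f(Y, l) = -6 + Y + 49*l (f(Y, l) = -6 + (7²*l + Y) = -6 + (49*l + Y) = -6 + (Y + 49*l) = -6 + Y + 49*l)
f(13, -42)*G = (-6 + 13 + 49*(-42))*64 = (-6 + 13 - 2058)*64 = -2051*64 = -131264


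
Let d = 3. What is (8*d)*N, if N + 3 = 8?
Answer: 120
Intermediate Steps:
N = 5 (N = -3 + 8 = 5)
(8*d)*N = (8*3)*5 = 24*5 = 120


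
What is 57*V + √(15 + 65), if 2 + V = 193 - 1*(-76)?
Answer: 15219 + 4*√5 ≈ 15228.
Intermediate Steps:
V = 267 (V = -2 + (193 - 1*(-76)) = -2 + (193 + 76) = -2 + 269 = 267)
57*V + √(15 + 65) = 57*267 + √(15 + 65) = 15219 + √80 = 15219 + 4*√5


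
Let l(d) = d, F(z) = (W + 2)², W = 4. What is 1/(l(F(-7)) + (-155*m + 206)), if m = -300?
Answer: 1/46742 ≈ 2.1394e-5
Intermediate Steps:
F(z) = 36 (F(z) = (4 + 2)² = 6² = 36)
1/(l(F(-7)) + (-155*m + 206)) = 1/(36 + (-155*(-300) + 206)) = 1/(36 + (46500 + 206)) = 1/(36 + 46706) = 1/46742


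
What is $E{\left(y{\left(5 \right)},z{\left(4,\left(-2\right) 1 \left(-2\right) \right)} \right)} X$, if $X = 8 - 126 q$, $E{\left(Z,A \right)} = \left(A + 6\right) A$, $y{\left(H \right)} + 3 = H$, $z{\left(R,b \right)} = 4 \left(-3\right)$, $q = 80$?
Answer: $-725184$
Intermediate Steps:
$z{\left(R,b \right)} = -12$
$y{\left(H \right)} = -3 + H$
$E{\left(Z,A \right)} = A \left(6 + A\right)$ ($E{\left(Z,A \right)} = \left(6 + A\right) A = A \left(6 + A\right)$)
$X = -10072$ ($X = 8 - 10080 = -10072$)
$E{\left(y{\left(5 \right)},z{\left(4,\left(-2\right) 1 \left(-2\right) \right)} \right)} X = - 12 \left(6 - 12\right) \left(-10072\right) = \left(-12\right) \left(-6\right) \left(-10072\right) = 72 \left(-10072\right) = -725184$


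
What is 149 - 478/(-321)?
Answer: 48307/321 ≈ 150.49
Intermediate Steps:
149 - 478/(-321) = 149 - 478*(-1/321) = 149 + 478/321 = 48307/321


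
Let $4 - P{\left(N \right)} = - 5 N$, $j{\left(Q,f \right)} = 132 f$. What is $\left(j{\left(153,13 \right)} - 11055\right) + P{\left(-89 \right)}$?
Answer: $-9780$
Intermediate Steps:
$P{\left(N \right)} = 4 + 5 N$ ($P{\left(N \right)} = 4 - - 5 N = 4 + 5 N$)
$\left(j{\left(153,13 \right)} - 11055\right) + P{\left(-89 \right)} = \left(132 \cdot 13 - 11055\right) + \left(4 + 5 \left(-89\right)\right) = \left(1716 - 11055\right) + \left(4 - 445\right) = -9339 - 441 = -9780$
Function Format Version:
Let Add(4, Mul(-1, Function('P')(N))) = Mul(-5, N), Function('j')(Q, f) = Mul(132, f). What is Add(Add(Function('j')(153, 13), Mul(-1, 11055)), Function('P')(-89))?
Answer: -9780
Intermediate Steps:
Function('P')(N) = Add(4, Mul(5, N)) (Function('P')(N) = Add(4, Mul(-1, Mul(-5, N))) = Add(4, Mul(5, N)))
Add(Add(Function('j')(153, 13), Mul(-1, 11055)), Function('P')(-89)) = Add(Add(Mul(132, 13), Mul(-1, 11055)), Add(4, Mul(5, -89))) = Add(Add(1716, -11055), Add(4, -445)) = Add(-9339, -441) = -9780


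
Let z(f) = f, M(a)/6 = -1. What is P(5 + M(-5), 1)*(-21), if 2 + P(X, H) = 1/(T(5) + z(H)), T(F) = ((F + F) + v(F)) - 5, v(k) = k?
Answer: 441/11 ≈ 40.091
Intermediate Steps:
M(a) = -6 (M(a) = 6*(-1) = -6)
T(F) = -5 + 3*F (T(F) = ((F + F) + F) - 5 = (2*F + F) - 5 = 3*F - 5 = -5 + 3*F)
P(X, H) = -2 + 1/(10 + H) (P(X, H) = -2 + 1/((-5 + 3*5) + H) = -2 + 1/((-5 + 15) + H) = -2 + 1/(10 + H))
P(5 + M(-5), 1)*(-21) = ((-19 - 2*1)/(10 + 1))*(-21) = ((-19 - 2)/11)*(-21) = ((1/11)*(-21))*(-21) = -21/11*(-21) = 441/11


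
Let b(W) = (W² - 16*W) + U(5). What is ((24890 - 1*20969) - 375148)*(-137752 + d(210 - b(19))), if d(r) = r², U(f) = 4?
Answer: 42895651077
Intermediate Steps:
b(W) = 4 + W² - 16*W (b(W) = (W² - 16*W) + 4 = 4 + W² - 16*W)
((24890 - 1*20969) - 375148)*(-137752 + d(210 - b(19))) = ((24890 - 1*20969) - 375148)*(-137752 + (210 - (4 + 19² - 16*19))²) = ((24890 - 20969) - 375148)*(-137752 + (210 - (4 + 361 - 304))²) = (3921 - 375148)*(-137752 + (210 - 1*61)²) = -371227*(-137752 + (210 - 61)²) = -371227*(-137752 + 149²) = -371227*(-137752 + 22201) = -371227*(-115551) = 42895651077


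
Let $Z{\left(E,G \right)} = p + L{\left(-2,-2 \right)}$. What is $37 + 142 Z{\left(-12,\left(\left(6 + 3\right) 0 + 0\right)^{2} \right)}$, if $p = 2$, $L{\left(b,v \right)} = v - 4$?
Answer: $-531$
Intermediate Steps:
$L{\left(b,v \right)} = -4 + v$
$Z{\left(E,G \right)} = -4$ ($Z{\left(E,G \right)} = 2 - 6 = -4$)
$37 + 142 Z{\left(-12,\left(\left(6 + 3\right) 0 + 0\right)^{2} \right)} = 37 + 142 \left(-4\right) = 37 - 568 = -531$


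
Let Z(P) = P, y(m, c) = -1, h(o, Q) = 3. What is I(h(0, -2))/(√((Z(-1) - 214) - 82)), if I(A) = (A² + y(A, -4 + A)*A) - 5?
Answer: -I*√33/99 ≈ -0.058026*I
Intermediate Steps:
I(A) = -5 + A² - A (I(A) = (A² - A) - 5 = -5 + A² - A)
I(h(0, -2))/(√((Z(-1) - 214) - 82)) = (-5 + 3² - 1*3)/(√((-1 - 214) - 82)) = (-5 + 9 - 3)/(√(-215 - 82)) = 1/√(-297) = 1/(3*I*√33) = 1*(-I*√33/99) = -I*√33/99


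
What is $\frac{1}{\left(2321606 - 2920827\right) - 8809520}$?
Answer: $- \frac{1}{9408741} \approx -1.0628 \cdot 10^{-7}$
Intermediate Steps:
$\frac{1}{\left(2321606 - 2920827\right) - 8809520} = \frac{1}{-599221 - 8809520} = \frac{1}{-9408741} = - \frac{1}{9408741}$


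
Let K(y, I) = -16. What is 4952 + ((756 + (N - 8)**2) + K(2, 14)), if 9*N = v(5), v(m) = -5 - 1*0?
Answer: 466981/81 ≈ 5765.2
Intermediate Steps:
v(m) = -5 (v(m) = -5 + 0 = -5)
N = -5/9 (N = (1/9)*(-5) = -5/9 ≈ -0.55556)
4952 + ((756 + (N - 8)**2) + K(2, 14)) = 4952 + ((756 + (-5/9 - 8)**2) - 16) = 4952 + ((756 + (-77/9)**2) - 16) = 4952 + ((756 + 5929/81) - 16) = 4952 + (67165/81 - 16) = 4952 + 65869/81 = 466981/81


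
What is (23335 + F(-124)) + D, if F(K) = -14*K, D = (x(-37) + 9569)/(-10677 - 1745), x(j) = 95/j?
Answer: 5761314318/229807 ≈ 25070.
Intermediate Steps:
D = -176979/229807 (D = (95/(-37) + 9569)/(-10677 - 1745) = (95*(-1/37) + 9569)/(-12422) = (-95/37 + 9569)*(-1/12422) = (353958/37)*(-1/12422) = -176979/229807 ≈ -0.77012)
(23335 + F(-124)) + D = (23335 - 14*(-124)) - 176979/229807 = (23335 + 1736) - 176979/229807 = 25071 - 176979/229807 = 5761314318/229807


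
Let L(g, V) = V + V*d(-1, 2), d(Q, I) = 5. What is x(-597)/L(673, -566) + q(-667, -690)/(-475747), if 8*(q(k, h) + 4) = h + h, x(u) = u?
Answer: 94873451/538545604 ≈ 0.17617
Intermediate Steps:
L(g, V) = 6*V (L(g, V) = V + V*5 = V + 5*V = 6*V)
q(k, h) = -4 + h/4 (q(k, h) = -4 + (h + h)/8 = -4 + (2*h)/8 = -4 + h/4)
x(-597)/L(673, -566) + q(-667, -690)/(-475747) = -597/(6*(-566)) + (-4 + (¼)*(-690))/(-475747) = -597/(-3396) + (-4 - 345/2)*(-1/475747) = -597*(-1/3396) - 353/2*(-1/475747) = 199/1132 + 353/951494 = 94873451/538545604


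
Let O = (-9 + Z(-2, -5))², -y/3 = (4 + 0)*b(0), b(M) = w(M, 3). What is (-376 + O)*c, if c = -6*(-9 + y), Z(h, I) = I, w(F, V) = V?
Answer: -48600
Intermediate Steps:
b(M) = 3
y = -36 (y = -3*(4 + 0)*3 = -12*3 = -3*12 = -36)
O = 196 (O = (-9 - 5)² = (-14)² = 196)
c = 270 (c = -6*(-9 - 36) = -6*(-45) = 270)
(-376 + O)*c = (-376 + 196)*270 = -180*270 = -48600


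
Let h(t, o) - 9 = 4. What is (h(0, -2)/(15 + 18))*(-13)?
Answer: -169/33 ≈ -5.1212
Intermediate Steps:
h(t, o) = 13 (h(t, o) = 9 + 4 = 13)
(h(0, -2)/(15 + 18))*(-13) = (13/(15 + 18))*(-13) = (13/33)*(-13) = -169/33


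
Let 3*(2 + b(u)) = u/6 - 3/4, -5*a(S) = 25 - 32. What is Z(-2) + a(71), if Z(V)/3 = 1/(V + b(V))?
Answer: 559/785 ≈ 0.71210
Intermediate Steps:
a(S) = 7/5 (a(S) = -(25 - 32)/5 = -⅕*(-7) = 7/5)
b(u) = -9/4 + u/18 (b(u) = -2 + (u/6 - 3/4)/3 = -2 + (u*(⅙) - 3*¼)/3 = -2 + (u/6 - ¾)/3 = -2 + (-¾ + u/6)/3 = -2 + (-¼ + u/18) = -9/4 + u/18)
Z(V) = 3/(-9/4 + 19*V/18) (Z(V) = 3/(V + (-9/4 + V/18)) = 3/(-9/4 + 19*V/18))
Z(-2) + a(71) = 108/(-81 + 38*(-2)) + 7/5 = 108/(-81 - 76) + 7/5 = 108/(-157) + 7/5 = 108*(-1/157) + 7/5 = -108/157 + 7/5 = 559/785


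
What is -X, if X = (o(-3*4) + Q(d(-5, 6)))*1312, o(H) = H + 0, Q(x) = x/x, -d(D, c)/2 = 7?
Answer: 14432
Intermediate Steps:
d(D, c) = -14 (d(D, c) = -2*7 = -14)
Q(x) = 1
o(H) = H
X = -14432 (X = (-3*4 + 1)*1312 = (-12 + 1)*1312 = -11*1312 = -14432)
-X = -1*(-14432) = 14432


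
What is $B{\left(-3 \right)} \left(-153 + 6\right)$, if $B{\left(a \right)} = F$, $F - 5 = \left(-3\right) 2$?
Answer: $147$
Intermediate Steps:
$F = -1$ ($F = 5 - 6 = -1$)
$B{\left(a \right)} = -1$
$B{\left(-3 \right)} \left(-153 + 6\right) = - (-153 + 6) = \left(-1\right) \left(-147\right) = 147$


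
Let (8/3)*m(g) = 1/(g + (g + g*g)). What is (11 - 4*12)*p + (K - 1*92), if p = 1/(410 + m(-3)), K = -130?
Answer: -728678/3281 ≈ -222.09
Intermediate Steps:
m(g) = 3/(8*(g² + 2*g)) (m(g) = 3/(8*(g + (g + g*g))) = 3/(8*(g + (g + g²))) = 3/(8*(g² + 2*g)))
p = 8/3281 (p = 1/(410 + (3/8)/(-3*(2 - 3))) = 1/(410 + (3/8)*(-⅓)/(-1)) = 1/(410 + (3/8)*(-⅓)*(-1)) = 1/(410 + ⅛) = 1/(3281/8) = 8/3281 ≈ 0.0024383)
(11 - 4*12)*p + (K - 1*92) = (11 - 4*12)*(8/3281) + (-130 - 1*92) = (11 - 48)*(8/3281) + (-130 - 92) = -37*8/3281 - 222 = -296/3281 - 222 = -728678/3281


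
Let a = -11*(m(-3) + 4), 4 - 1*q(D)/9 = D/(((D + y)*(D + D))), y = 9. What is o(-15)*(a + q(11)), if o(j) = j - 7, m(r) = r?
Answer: -10901/20 ≈ -545.05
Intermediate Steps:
o(j) = -7 + j
q(D) = 36 - 9/(2*(9 + D)) (q(D) = 36 - 9*D/((D + 9)*(D + D)) = 36 - 9*D/((9 + D)*(2*D)) = 36 - 9*D/(2*D*(9 + D)) = 36 - 9*D*1/(2*D*(9 + D)) = 36 - 9/(2*(9 + D)))
a = -11 (a = -11*(-3 + 4) = -11*1 = -11)
o(-15)*(a + q(11)) = (-7 - 15)*(-11 + 9*(71 + 8*11)/(2*(9 + 11))) = -22*(-11 + (9/2)*(71 + 88)/20) = -22*(-11 + (9/2)*(1/20)*159) = -22*(-11 + 1431/40) = -22*991/40 = -10901/20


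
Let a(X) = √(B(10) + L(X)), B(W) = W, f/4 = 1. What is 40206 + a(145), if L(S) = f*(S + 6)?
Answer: 40206 + √614 ≈ 40231.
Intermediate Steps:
f = 4 (f = 4*1 = 4)
L(S) = 24 + 4*S (L(S) = 4*(S + 6) = 4*(6 + S) = 24 + 4*S)
a(X) = √(34 + 4*X) (a(X) = √(10 + (24 + 4*X)) = √(34 + 4*X))
40206 + a(145) = 40206 + √(34 + 4*145) = 40206 + √(34 + 580) = 40206 + √614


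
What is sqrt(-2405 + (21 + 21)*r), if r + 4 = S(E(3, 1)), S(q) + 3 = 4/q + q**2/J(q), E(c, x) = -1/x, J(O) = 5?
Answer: I*sqrt(71465)/5 ≈ 53.466*I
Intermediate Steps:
S(q) = -3 + 4/q + q**2/5 (S(q) = -3 + (4/q + q**2/5) = -3 + 4/q + q**2/5)
r = -54/5 (r = -4 + (-3 + 4/((-1/1)) + (-1/1)**2/5) = -4 + (-3 + 4/((-1*1)) + (-1*1)**2/5) = -4 + (-3 + 4/(-1) + (1/5)*(-1)**2) = -4 + (-3 + 4*(-1) + (1/5)*1) = -4 + (-3 - 4 + 1/5) = -4 - 34/5 = -54/5 ≈ -10.800)
sqrt(-2405 + (21 + 21)*r) = sqrt(-2405 + (21 + 21)*(-54/5)) = sqrt(-2405 + 42*(-54/5)) = sqrt(-2405 - 2268/5) = sqrt(-14293/5) = I*sqrt(71465)/5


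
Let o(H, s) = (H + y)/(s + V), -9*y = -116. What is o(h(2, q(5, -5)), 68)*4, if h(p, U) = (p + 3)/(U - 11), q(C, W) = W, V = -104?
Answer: -1811/1296 ≈ -1.3974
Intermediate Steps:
y = 116/9 (y = -⅑*(-116) = 116/9 ≈ 12.889)
h(p, U) = (3 + p)/(-11 + U)
o(H, s) = (116/9 + H)/(-104 + s) (o(H, s) = (H + 116/9)/(s - 104) = (116/9 + H)/(-104 + s))
o(h(2, q(5, -5)), 68)*4 = ((116/9 + (3 + 2)/(-11 - 5))/(-104 + 68))*4 = ((116/9 + 5/(-16))/(-36))*4 = -(116/9 - 1/16*5)/36*4 = -(116/9 - 5/16)/36*4 = -1/36*1811/144*4 = -1811/5184*4 = -1811/1296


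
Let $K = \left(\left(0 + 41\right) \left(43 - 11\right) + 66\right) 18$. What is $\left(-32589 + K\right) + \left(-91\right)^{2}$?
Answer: $496$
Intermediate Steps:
$K = 24804$ ($K = \left(41 \cdot 32 + 66\right) 18 = \left(1312 + 66\right) 18 = 1378 \cdot 18 = 24804$)
$\left(-32589 + K\right) + \left(-91\right)^{2} = \left(-32589 + 24804\right) + \left(-91\right)^{2} = -7785 + 8281 = 496$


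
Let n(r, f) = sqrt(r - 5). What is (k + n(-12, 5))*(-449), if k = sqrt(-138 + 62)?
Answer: 449*I*(-sqrt(17) - 2*sqrt(19)) ≈ -5765.6*I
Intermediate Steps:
n(r, f) = sqrt(-5 + r)
k = 2*I*sqrt(19) (k = sqrt(-76) = 2*I*sqrt(19) ≈ 8.7178*I)
(k + n(-12, 5))*(-449) = (2*I*sqrt(19) + sqrt(-5 - 12))*(-449) = (2*I*sqrt(19) + sqrt(-17))*(-449) = (2*I*sqrt(19) + I*sqrt(17))*(-449) = (I*sqrt(17) + 2*I*sqrt(19))*(-449) = -898*I*sqrt(19) - 449*I*sqrt(17)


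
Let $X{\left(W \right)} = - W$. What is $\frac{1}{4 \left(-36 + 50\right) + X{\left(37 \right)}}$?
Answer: $\frac{1}{19} \approx 0.052632$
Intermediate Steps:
$\frac{1}{4 \left(-36 + 50\right) + X{\left(37 \right)}} = \frac{1}{4 \left(-36 + 50\right) - 37} = \frac{1}{4 \cdot 14 - 37} = \frac{1}{56 - 37} = \frac{1}{19}$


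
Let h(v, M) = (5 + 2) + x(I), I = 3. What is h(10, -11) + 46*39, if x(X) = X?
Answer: 1804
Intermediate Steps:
h(v, M) = 10 (h(v, M) = (5 + 2) + 3 = 7 + 3 = 10)
h(10, -11) + 46*39 = 10 + 46*39 = 10 + 1794 = 1804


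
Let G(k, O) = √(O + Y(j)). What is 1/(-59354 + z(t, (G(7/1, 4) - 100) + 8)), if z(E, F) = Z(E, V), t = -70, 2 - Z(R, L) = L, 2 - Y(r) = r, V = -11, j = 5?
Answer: -1/59341 ≈ -1.6852e-5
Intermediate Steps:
Y(r) = 2 - r
G(k, O) = √(-3 + O) (G(k, O) = √(O + (2 - 1*5)) = √(O + (2 - 5)) = √(O - 3) = √(-3 + O))
Z(R, L) = 2 - L
z(E, F) = 13 (z(E, F) = 2 - 1*(-11) = 2 + 11 = 13)
1/(-59354 + z(t, (G(7/1, 4) - 100) + 8)) = 1/(-59354 + 13) = 1/(-59341) = -1/59341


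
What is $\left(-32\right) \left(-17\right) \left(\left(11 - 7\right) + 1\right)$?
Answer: $2720$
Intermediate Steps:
$\left(-32\right) \left(-17\right) \left(\left(11 - 7\right) + 1\right) = 544 \left(4 + 1\right) = 544 \cdot 5 = 2720$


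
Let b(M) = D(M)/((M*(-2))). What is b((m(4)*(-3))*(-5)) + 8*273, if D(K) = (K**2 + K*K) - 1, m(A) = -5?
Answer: 338849/150 ≈ 2259.0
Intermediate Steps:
D(K) = -1 + 2*K**2 (D(K) = (K**2 + K**2) - 1 = 2*K**2 - 1 = -1 + 2*K**2)
b(M) = -(-1 + 2*M**2)/(2*M) (b(M) = (-1 + 2*M**2)/((M*(-2))) = (-1 + 2*M**2)/((-2*M)) = (-1 + 2*M**2)*(-1/(2*M)) = -(-1 + 2*M**2)/(2*M))
b((m(4)*(-3))*(-5)) + 8*273 = (1/(2*((-5*(-3)*(-5)))) - (-5*(-3))*(-5)) + 8*273 = (1/(2*((15*(-5)))) - 15*(-5)) + 2184 = ((1/2)/(-75) - 1*(-75)) + 2184 = ((1/2)*(-1/75) + 75) + 2184 = (-1/150 + 75) + 2184 = 11249/150 + 2184 = 338849/150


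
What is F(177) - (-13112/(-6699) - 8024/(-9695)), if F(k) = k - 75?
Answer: 83684422/843465 ≈ 99.215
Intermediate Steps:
F(k) = -75 + k
F(177) - (-13112/(-6699) - 8024/(-9695)) = (-75 + 177) - (-13112/(-6699) - 8024/(-9695)) = 102 - (-13112*(-1/6699) - 8024*(-1/9695)) = 102 - (1192/609 + 8024/9695) = 102 - 1*2349008/843465 = 102 - 2349008/843465 = 83684422/843465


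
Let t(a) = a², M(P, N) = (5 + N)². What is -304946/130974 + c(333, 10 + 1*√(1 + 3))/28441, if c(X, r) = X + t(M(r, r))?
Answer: 1154862305/1862515767 ≈ 0.62006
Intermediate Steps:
c(X, r) = X + (5 + r)⁴ (c(X, r) = X + ((5 + r)²)² = X + (5 + r)⁴)
-304946/130974 + c(333, 10 + 1*√(1 + 3))/28441 = -304946/130974 + (333 + (5 + (10 + 1*√(1 + 3)))⁴)/28441 = -304946*1/130974 + (333 + (5 + (10 + 1*√4))⁴)*(1/28441) = -152473/65487 + (333 + (5 + (10 + 1*2))⁴)*(1/28441) = -152473/65487 + (333 + (5 + (10 + 2))⁴)*(1/28441) = -152473/65487 + (333 + (5 + 12)⁴)*(1/28441) = -152473/65487 + (333 + 17⁴)*(1/28441) = -152473/65487 + (333 + 83521)*(1/28441) = -152473/65487 + 83854*(1/28441) = -152473/65487 + 83854/28441 = 1154862305/1862515767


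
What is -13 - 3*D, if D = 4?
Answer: -25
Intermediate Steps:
-13 - 3*D = -13 - 3*4 = -13 - 12 = -25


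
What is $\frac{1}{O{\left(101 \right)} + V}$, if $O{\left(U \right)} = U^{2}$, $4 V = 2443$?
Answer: $\frac{4}{43247} \approx 9.2492 \cdot 10^{-5}$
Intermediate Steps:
$V = \frac{2443}{4}$ ($V = \frac{1}{4} \cdot 2443 = \frac{2443}{4} \approx 610.75$)
$\frac{1}{O{\left(101 \right)} + V} = \frac{1}{101^{2} + \frac{2443}{4}} = \frac{1}{10201 + \frac{2443}{4}} = \frac{1}{\frac{43247}{4}} = \frac{4}{43247}$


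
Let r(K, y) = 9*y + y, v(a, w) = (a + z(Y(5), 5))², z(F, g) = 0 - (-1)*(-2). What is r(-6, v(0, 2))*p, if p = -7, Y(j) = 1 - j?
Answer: -280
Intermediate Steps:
z(F, g) = -2 (z(F, g) = 0 - 1*2 = 0 - 2 = -2)
v(a, w) = (-2 + a)² (v(a, w) = (a - 2)² = (-2 + a)²)
r(K, y) = 10*y
r(-6, v(0, 2))*p = (10*(-2 + 0)²)*(-7) = (10*(-2)²)*(-7) = (10*4)*(-7) = 40*(-7) = -280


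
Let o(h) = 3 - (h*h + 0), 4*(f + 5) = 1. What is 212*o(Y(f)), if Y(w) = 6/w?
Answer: 107484/361 ≈ 297.74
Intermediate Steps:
f = -19/4 (f = -5 + (1/4)*1 = -5 + 1/4 = -19/4 ≈ -4.7500)
o(h) = 3 - h**2 (o(h) = 3 - (h**2 + 0) = 3 - h**2)
212*o(Y(f)) = 212*(3 - (6/(-19/4))**2) = 212*(3 - (6*(-4/19))**2) = 212*(3 - (-24/19)**2) = 212*(3 - 1*576/361) = 212*(3 - 576/361) = 212*(507/361) = 107484/361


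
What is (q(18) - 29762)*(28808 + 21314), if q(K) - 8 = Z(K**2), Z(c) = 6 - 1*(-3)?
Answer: -1490878890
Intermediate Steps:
Z(c) = 9 (Z(c) = 6 + 3 = 9)
q(K) = 17 (q(K) = 8 + 9 = 17)
(q(18) - 29762)*(28808 + 21314) = (17 - 29762)*(28808 + 21314) = -29745*50122 = -1490878890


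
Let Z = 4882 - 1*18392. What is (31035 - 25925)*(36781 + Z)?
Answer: 118914810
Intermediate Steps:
Z = -13510 (Z = 4882 - 18392 = -13510)
(31035 - 25925)*(36781 + Z) = (31035 - 25925)*(36781 - 13510) = 5110*23271 = 118914810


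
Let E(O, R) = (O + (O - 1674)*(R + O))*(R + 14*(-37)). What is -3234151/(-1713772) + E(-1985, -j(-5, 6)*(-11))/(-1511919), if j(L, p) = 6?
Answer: 5442474917746153/2591084448468 ≈ 2100.5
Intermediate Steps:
E(O, R) = (-518 + R)*(O + (-1674 + O)*(O + R)) (E(O, R) = (O + (-1674 + O)*(O + R))*(R - 518) = (O + (-1674 + O)*(O + R))*(-518 + R) = (-518 + R)*(O + (-1674 + O)*(O + R)))
-3234151/(-1713772) + E(-1985, -j(-5, 6)*(-11))/(-1511919) = -3234151/(-1713772) + (-1674*(-1*6*(-11))² - 518*(-1985)² + 866614*(-1985) + 867132*(-1*6*(-11)) - 1985*(-1*6*(-11))² + (-1*6*(-11))*(-1985)² - 2191*(-1985)*-1*6*(-11))/(-1511919) = -3234151*(-1/1713772) + (-1674*(-6*(-11))² - 518*3940225 - 1720228790 + 867132*(-6*(-11)) - 1985*(-6*(-11))² - 6*(-11)*3940225 - 2191*(-1985)*(-6*(-11)))*(-1/1511919) = 3234151/1713772 + (-1674*66² - 2041036550 - 1720228790 + 867132*66 - 1985*66² + 66*3940225 - 2191*(-1985)*66)*(-1/1511919) = 3234151/1713772 + (-1674*4356 - 2041036550 - 1720228790 + 57230712 - 1985*4356 + 260054850 + 287042910)*(-1/1511919) = 3234151/1713772 + (-7291944 - 2041036550 - 1720228790 + 57230712 - 8646660 + 260054850 + 287042910)*(-1/1511919) = 3234151/1713772 - 3172875472*(-1/1511919) = 3234151/1713772 + 3172875472/1511919 = 5442474917746153/2591084448468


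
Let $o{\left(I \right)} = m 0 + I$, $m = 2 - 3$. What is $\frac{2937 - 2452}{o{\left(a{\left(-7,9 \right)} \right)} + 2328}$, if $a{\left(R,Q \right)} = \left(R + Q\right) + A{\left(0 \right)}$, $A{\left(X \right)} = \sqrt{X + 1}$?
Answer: $\frac{485}{2331} \approx 0.20807$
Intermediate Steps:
$A{\left(X \right)} = \sqrt{1 + X}$
$m = -1$ ($m = 2 - 3 = -1$)
$a{\left(R,Q \right)} = 1 + Q + R$ ($a{\left(R,Q \right)} = \left(R + Q\right) + \sqrt{1 + 0} = \left(Q + R\right) + \sqrt{1} = \left(Q + R\right) + 1 = 1 + Q + R$)
$o{\left(I \right)} = I$ ($o{\left(I \right)} = \left(-1\right) 0 + I = 0 + I = I$)
$\frac{2937 - 2452}{o{\left(a{\left(-7,9 \right)} \right)} + 2328} = \frac{2937 - 2452}{\left(1 + 9 - 7\right) + 2328} = \frac{485}{3 + 2328} = \frac{485}{2331}$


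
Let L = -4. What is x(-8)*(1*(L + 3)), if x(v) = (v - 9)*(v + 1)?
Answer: -119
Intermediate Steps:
x(v) = (1 + v)*(-9 + v) (x(v) = (-9 + v)*(1 + v) = (1 + v)*(-9 + v))
x(-8)*(1*(L + 3)) = (-9 + (-8)² - 8*(-8))*(1*(-4 + 3)) = (-9 + 64 + 64)*(1*(-1)) = 119*(-1) = -119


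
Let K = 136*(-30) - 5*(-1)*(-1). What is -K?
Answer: 4085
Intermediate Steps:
K = -4085 (K = -4080 + 5*(-1) = -4080 - 5 = -4085)
-K = -1*(-4085) = 4085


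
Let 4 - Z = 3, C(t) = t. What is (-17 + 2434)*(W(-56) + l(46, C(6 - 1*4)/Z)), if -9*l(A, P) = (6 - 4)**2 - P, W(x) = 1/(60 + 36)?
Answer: -147437/288 ≈ -511.93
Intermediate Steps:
Z = 1 (Z = 4 - 1*3 = 4 - 3 = 1)
W(x) = 1/96
l(A, P) = -4/9 + P/9 (l(A, P) = -((6 - 4)**2 - P)/9 = -(2**2 - P)/9 = -(4 - P)/9 = -4/9 + P/9)
(-17 + 2434)*(W(-56) + l(46, C(6 - 1*4)/Z)) = (-17 + 2434)*(1/96 + (-4/9 + ((6 - 1*4)/1)/9)) = 2417*(1/96 + (-4/9 + ((6 - 4)*1)/9)) = 2417*(1/96 + (-4/9 + (2*1)/9)) = 2417*(1/96 + (-4/9 + (1/9)*2)) = 2417*(1/96 + (-4/9 + 2/9)) = 2417*(1/96 - 2/9) = 2417*(-61/288) = -147437/288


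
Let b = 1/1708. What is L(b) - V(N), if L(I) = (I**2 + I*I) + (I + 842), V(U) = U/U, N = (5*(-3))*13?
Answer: 1226710367/1458632 ≈ 841.00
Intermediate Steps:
b = 1/1708 ≈ 0.00058548
N = -195 (N = -15*13 = -195)
V(U) = 1
L(I) = 842 + I + 2*I**2 (L(I) = (I**2 + I**2) + (842 + I) = 2*I**2 + (842 + I) = 842 + I + 2*I**2)
L(b) - V(N) = (842 + 1/1708 + 2*(1/1708)**2) - 1*1 = (842 + 1/1708 + 2*(1/2917264)) - 1 = (842 + 1/1708 + 1/1458632) - 1 = 1228168999/1458632 - 1 = 1226710367/1458632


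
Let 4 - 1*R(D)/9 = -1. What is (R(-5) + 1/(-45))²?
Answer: 4096576/2025 ≈ 2023.0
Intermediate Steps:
R(D) = 45 (R(D) = 36 - 9*(-1) = 36 + 9 = 45)
(R(-5) + 1/(-45))² = (45 + 1/(-45))² = (45 - 1/45)² = (2024/45)² = 4096576/2025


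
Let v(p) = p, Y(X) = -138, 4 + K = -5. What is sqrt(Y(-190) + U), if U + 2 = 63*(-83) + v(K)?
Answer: I*sqrt(5378) ≈ 73.335*I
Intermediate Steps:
K = -9 (K = -4 - 5 = -9)
U = -5240 (U = -2 + (63*(-83) - 9) = -2 + (-5229 - 9) = -2 - 5238 = -5240)
sqrt(Y(-190) + U) = sqrt(-138 - 5240) = sqrt(-5378) = I*sqrt(5378)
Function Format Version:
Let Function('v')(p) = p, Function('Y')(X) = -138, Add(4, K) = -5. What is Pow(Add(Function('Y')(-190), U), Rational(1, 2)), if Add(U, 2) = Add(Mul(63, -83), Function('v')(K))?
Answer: Mul(I, Pow(5378, Rational(1, 2))) ≈ Mul(73.335, I)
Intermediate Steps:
K = -9 (K = Add(-4, -5) = -9)
U = -5240 (U = Add(-2, Add(Mul(63, -83), -9)) = Add(-2, Add(-5229, -9)) = Add(-2, -5238) = -5240)
Pow(Add(Function('Y')(-190), U), Rational(1, 2)) = Pow(Add(-138, -5240), Rational(1, 2)) = Pow(-5378, Rational(1, 2)) = Mul(I, Pow(5378, Rational(1, 2)))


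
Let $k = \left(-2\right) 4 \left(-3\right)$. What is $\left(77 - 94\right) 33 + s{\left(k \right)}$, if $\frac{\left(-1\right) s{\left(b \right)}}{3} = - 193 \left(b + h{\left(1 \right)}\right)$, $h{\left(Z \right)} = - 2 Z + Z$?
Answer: $12756$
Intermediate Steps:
$h{\left(Z \right)} = - Z$
$k = 24$ ($k = \left(-8\right) \left(-3\right) = 24$)
$s{\left(b \right)} = -579 + 579 b$ ($s{\left(b \right)} = - 3 \left(- 193 \left(b - 1\right)\right) = - 3 \left(- 193 \left(-1 + b\right)\right) = - 3 \left(193 - 193 b\right) = -579 + 579 b$)
$\left(77 - 94\right) 33 + s{\left(k \right)} = \left(77 - 94\right) 33 + \left(-579 + 579 \cdot 24\right) = \left(-17\right) 33 + \left(-579 + 13896\right) = -561 + 13317 = 12756$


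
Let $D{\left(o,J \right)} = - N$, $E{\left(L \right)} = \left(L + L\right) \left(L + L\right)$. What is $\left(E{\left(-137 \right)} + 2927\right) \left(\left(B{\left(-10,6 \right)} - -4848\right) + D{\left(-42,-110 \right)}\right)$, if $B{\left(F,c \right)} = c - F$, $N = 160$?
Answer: $366926112$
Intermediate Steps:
$E{\left(L \right)} = 4 L^{2}$ ($E{\left(L \right)} = 2 L 2 L = 4 L^{2}$)
$D{\left(o,J \right)} = -160$ ($D{\left(o,J \right)} = \left(-1\right) 160 = -160$)
$\left(E{\left(-137 \right)} + 2927\right) \left(\left(B{\left(-10,6 \right)} - -4848\right) + D{\left(-42,-110 \right)}\right) = \left(4 \left(-137\right)^{2} + 2927\right) \left(\left(\left(6 - -10\right) - -4848\right) - 160\right) = \left(4 \cdot 18769 + 2927\right) \left(\left(\left(6 + 10\right) + 4848\right) - 160\right) = \left(75076 + 2927\right) \left(\left(16 + 4848\right) - 160\right) = 78003 \left(4864 - 160\right) = 78003 \cdot 4704 = 366926112$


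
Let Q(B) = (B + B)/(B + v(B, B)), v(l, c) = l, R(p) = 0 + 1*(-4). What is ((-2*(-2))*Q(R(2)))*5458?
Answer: 21832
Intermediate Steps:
R(p) = -4 (R(p) = 0 - 4 = -4)
Q(B) = 1 (Q(B) = (B + B)/(B + B) = (2*B)/((2*B)) = (2*B)*(1/(2*B)) = 1)
((-2*(-2))*Q(R(2)))*5458 = (-2*(-2)*1)*5458 = (4*1)*5458 = 4*5458 = 21832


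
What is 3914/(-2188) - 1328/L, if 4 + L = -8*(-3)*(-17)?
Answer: 161637/112682 ≈ 1.4345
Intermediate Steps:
L = -412 (L = -4 - 8*(-3)*(-17) = -4 + 24*(-17) = -4 - 408 = -412)
3914/(-2188) - 1328/L = 3914/(-2188) - 1328/(-412) = 3914*(-1/2188) - 1328*(-1/412) = -1957/1094 + 332/103 = 161637/112682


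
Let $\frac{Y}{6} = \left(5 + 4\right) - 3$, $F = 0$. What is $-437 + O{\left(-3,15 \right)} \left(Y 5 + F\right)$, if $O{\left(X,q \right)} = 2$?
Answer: $-77$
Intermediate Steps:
$Y = 36$ ($Y = 6 \left(\left(5 + 4\right) - 3\right) = 6 \left(9 - 3\right) = 6 \cdot 6 = 36$)
$-437 + O{\left(-3,15 \right)} \left(Y 5 + F\right) = -437 + 2 \left(36 \cdot 5 + 0\right) = -437 + 2 \left(180 + 0\right) = -437 + 2 \cdot 180 = -437 + 360 = -77$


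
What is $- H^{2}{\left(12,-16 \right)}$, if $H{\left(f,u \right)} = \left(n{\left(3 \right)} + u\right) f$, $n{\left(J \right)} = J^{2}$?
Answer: $-7056$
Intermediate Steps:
$H{\left(f,u \right)} = f \left(9 + u\right)$ ($H{\left(f,u \right)} = \left(3^{2} + u\right) f = \left(9 + u\right) f = f \left(9 + u\right)$)
$- H^{2}{\left(12,-16 \right)} = - \left(12 \left(9 - 16\right)\right)^{2} = - \left(12 \left(-7\right)\right)^{2} = - \left(-84\right)^{2} = \left(-1\right) 7056 = -7056$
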